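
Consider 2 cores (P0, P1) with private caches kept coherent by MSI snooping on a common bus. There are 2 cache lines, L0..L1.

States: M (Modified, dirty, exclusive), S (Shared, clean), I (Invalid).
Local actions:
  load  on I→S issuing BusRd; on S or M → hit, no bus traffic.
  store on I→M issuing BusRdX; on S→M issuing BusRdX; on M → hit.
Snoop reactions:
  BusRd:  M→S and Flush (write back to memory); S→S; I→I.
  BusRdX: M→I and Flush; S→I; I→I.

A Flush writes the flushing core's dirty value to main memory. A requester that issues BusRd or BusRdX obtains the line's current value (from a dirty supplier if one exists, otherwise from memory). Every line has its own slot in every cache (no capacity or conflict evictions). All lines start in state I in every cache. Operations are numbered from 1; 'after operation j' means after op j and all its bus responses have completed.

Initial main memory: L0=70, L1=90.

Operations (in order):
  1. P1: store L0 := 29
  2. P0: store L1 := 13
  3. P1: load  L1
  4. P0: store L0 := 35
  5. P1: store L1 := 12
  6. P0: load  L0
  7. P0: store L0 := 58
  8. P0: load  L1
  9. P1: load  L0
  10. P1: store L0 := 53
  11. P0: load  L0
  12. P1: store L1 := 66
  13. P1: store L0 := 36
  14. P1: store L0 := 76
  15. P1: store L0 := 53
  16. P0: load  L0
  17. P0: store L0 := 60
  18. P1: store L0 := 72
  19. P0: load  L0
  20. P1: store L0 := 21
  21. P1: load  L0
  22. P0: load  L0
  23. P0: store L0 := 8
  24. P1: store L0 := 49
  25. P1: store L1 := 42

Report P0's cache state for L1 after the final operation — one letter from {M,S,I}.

state = I

1. P1: store L0 := 29  bus=[BusRdX]  L0: P0=I P1=M  mem[L0]=70
2. P0: store L1 := 13  bus=[BusRdX]  L1: P0=M P1=I  mem[L1]=90
3. P1: load  L1  bus=[BusRd,Flush]  L1: P0=S P1=S  mem[L1]=13
4. P0: store L0 := 35  bus=[BusRdX,Flush]  L0: P0=M P1=I  mem[L0]=29
5. P1: store L1 := 12  bus=[BusRdX]  L1: P0=I P1=M  mem[L1]=13
6. P0: load  L0  bus=[-]  L0: P0=M P1=I  mem[L0]=29
7. P0: store L0 := 58  bus=[-]  L0: P0=M P1=I  mem[L0]=29
8. P0: load  L1  bus=[BusRd,Flush]  L1: P0=S P1=S  mem[L1]=12
9. P1: load  L0  bus=[BusRd,Flush]  L0: P0=S P1=S  mem[L0]=58
10. P1: store L0 := 53  bus=[BusRdX]  L0: P0=I P1=M  mem[L0]=58
11. P0: load  L0  bus=[BusRd,Flush]  L0: P0=S P1=S  mem[L0]=53
12. P1: store L1 := 66  bus=[BusRdX]  L1: P0=I P1=M  mem[L1]=12
13. P1: store L0 := 36  bus=[BusRdX]  L0: P0=I P1=M  mem[L0]=53
14. P1: store L0 := 76  bus=[-]  L0: P0=I P1=M  mem[L0]=53
15. P1: store L0 := 53  bus=[-]  L0: P0=I P1=M  mem[L0]=53
16. P0: load  L0  bus=[BusRd,Flush]  L0: P0=S P1=S  mem[L0]=53
17. P0: store L0 := 60  bus=[BusRdX]  L0: P0=M P1=I  mem[L0]=53
18. P1: store L0 := 72  bus=[BusRdX,Flush]  L0: P0=I P1=M  mem[L0]=60
19. P0: load  L0  bus=[BusRd,Flush]  L0: P0=S P1=S  mem[L0]=72
20. P1: store L0 := 21  bus=[BusRdX]  L0: P0=I P1=M  mem[L0]=72
21. P1: load  L0  bus=[-]  L0: P0=I P1=M  mem[L0]=72
22. P0: load  L0  bus=[BusRd,Flush]  L0: P0=S P1=S  mem[L0]=21
23. P0: store L0 := 8  bus=[BusRdX]  L0: P0=M P1=I  mem[L0]=21
24. P1: store L0 := 49  bus=[BusRdX,Flush]  L0: P0=I P1=M  mem[L0]=8
25. P1: store L1 := 42  bus=[-]  L1: P0=I P1=M  mem[L1]=12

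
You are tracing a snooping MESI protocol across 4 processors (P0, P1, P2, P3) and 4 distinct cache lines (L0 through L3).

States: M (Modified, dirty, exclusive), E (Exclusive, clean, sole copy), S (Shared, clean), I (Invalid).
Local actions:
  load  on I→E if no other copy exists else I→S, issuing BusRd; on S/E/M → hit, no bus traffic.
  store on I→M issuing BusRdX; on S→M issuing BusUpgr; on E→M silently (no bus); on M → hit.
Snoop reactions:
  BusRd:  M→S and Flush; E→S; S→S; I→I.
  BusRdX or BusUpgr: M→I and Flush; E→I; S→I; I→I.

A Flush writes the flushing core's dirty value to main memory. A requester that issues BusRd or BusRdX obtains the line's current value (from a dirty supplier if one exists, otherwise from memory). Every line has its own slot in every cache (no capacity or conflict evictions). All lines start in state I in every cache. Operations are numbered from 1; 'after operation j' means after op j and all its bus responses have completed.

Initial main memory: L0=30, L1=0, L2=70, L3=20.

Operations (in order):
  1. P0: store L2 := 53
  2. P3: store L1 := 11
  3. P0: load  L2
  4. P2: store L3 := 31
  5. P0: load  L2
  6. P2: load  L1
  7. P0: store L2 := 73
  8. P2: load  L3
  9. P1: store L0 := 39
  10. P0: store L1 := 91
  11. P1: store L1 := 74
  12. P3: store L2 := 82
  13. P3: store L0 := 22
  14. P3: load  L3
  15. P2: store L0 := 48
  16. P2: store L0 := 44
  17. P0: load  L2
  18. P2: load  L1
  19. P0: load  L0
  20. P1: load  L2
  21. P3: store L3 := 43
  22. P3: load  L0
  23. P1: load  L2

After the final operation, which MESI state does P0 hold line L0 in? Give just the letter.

step 1: P0: store L2 := 53  ⟶  MIII  (L2)  txn=BusRdX  M[L2]=70
step 2: P3: store L1 := 11  ⟶  IIIM  (L1)  txn=BusRdX  M[L1]=0
step 3: P0: load  L2  ⟶  MIII  (L2)  txn=∅  M[L2]=70
step 4: P2: store L3 := 31  ⟶  IIMI  (L3)  txn=BusRdX  M[L3]=20
step 5: P0: load  L2  ⟶  MIII  (L2)  txn=∅  M[L2]=70
step 6: P2: load  L1  ⟶  IISS  (L1)  txn=BusRd+Flush  M[L1]=11
step 7: P0: store L2 := 73  ⟶  MIII  (L2)  txn=∅  M[L2]=70
step 8: P2: load  L3  ⟶  IIMI  (L3)  txn=∅  M[L3]=20
step 9: P1: store L0 := 39  ⟶  IMII  (L0)  txn=BusRdX  M[L0]=30
step 10: P0: store L1 := 91  ⟶  MIII  (L1)  txn=BusRdX  M[L1]=11
step 11: P1: store L1 := 74  ⟶  IMII  (L1)  txn=BusRdX+Flush  M[L1]=91
step 12: P3: store L2 := 82  ⟶  IIIM  (L2)  txn=BusRdX+Flush  M[L2]=73
step 13: P3: store L0 := 22  ⟶  IIIM  (L0)  txn=BusRdX+Flush  M[L0]=39
step 14: P3: load  L3  ⟶  IISS  (L3)  txn=BusRd+Flush  M[L3]=31
step 15: P2: store L0 := 48  ⟶  IIMI  (L0)  txn=BusRdX+Flush  M[L0]=22
step 16: P2: store L0 := 44  ⟶  IIMI  (L0)  txn=∅  M[L0]=22
step 17: P0: load  L2  ⟶  SIIS  (L2)  txn=BusRd+Flush  M[L2]=82
step 18: P2: load  L1  ⟶  ISSI  (L1)  txn=BusRd+Flush  M[L1]=74
step 19: P0: load  L0  ⟶  SISI  (L0)  txn=BusRd+Flush  M[L0]=44
step 20: P1: load  L2  ⟶  SSIS  (L2)  txn=BusRd  M[L2]=82
step 21: P3: store L3 := 43  ⟶  IIIM  (L3)  txn=BusUpgr  M[L3]=31
step 22: P3: load  L0  ⟶  SISS  (L0)  txn=BusRd  M[L0]=44
step 23: P1: load  L2  ⟶  SSIS  (L2)  txn=∅  M[L2]=82

state = S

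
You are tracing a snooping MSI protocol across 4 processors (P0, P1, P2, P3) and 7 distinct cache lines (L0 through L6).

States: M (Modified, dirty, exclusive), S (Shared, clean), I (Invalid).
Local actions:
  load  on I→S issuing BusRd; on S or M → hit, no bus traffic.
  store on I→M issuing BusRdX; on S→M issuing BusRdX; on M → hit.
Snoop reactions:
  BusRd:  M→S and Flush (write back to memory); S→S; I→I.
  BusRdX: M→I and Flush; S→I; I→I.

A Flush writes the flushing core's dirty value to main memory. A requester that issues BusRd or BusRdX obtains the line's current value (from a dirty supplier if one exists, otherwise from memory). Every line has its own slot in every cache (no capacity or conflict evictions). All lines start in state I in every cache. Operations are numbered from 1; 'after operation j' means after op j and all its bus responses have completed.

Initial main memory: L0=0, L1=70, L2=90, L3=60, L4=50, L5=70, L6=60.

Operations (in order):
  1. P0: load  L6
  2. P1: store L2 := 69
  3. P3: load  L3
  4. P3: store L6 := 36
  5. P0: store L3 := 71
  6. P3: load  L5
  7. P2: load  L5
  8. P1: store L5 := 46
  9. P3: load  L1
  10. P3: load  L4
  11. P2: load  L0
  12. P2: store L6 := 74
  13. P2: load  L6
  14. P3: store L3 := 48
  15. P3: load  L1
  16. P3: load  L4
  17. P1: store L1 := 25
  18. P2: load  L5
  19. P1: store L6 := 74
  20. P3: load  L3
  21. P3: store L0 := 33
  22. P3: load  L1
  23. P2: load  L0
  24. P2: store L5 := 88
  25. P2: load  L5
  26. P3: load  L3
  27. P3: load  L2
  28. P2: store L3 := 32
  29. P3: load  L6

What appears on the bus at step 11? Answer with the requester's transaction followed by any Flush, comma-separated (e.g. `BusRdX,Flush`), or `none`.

1. P0: load  L6  bus=[BusRd]  L6: P0=S P1=I P2=I P3=I  mem[L6]=60
2. P1: store L2 := 69  bus=[BusRdX]  L2: P0=I P1=M P2=I P3=I  mem[L2]=90
3. P3: load  L3  bus=[BusRd]  L3: P0=I P1=I P2=I P3=S  mem[L3]=60
4. P3: store L6 := 36  bus=[BusRdX]  L6: P0=I P1=I P2=I P3=M  mem[L6]=60
5. P0: store L3 := 71  bus=[BusRdX]  L3: P0=M P1=I P2=I P3=I  mem[L3]=60
6. P3: load  L5  bus=[BusRd]  L5: P0=I P1=I P2=I P3=S  mem[L5]=70
7. P2: load  L5  bus=[BusRd]  L5: P0=I P1=I P2=S P3=S  mem[L5]=70
8. P1: store L5 := 46  bus=[BusRdX]  L5: P0=I P1=M P2=I P3=I  mem[L5]=70
9. P3: load  L1  bus=[BusRd]  L1: P0=I P1=I P2=I P3=S  mem[L1]=70
10. P3: load  L4  bus=[BusRd]  L4: P0=I P1=I P2=I P3=S  mem[L4]=50
11. P2: load  L0  bus=[BusRd]  L0: P0=I P1=I P2=S P3=I  mem[L0]=0
12. P2: store L6 := 74  bus=[BusRdX,Flush]  L6: P0=I P1=I P2=M P3=I  mem[L6]=36
13. P2: load  L6  bus=[-]  L6: P0=I P1=I P2=M P3=I  mem[L6]=36
14. P3: store L3 := 48  bus=[BusRdX,Flush]  L3: P0=I P1=I P2=I P3=M  mem[L3]=71
15. P3: load  L1  bus=[-]  L1: P0=I P1=I P2=I P3=S  mem[L1]=70
16. P3: load  L4  bus=[-]  L4: P0=I P1=I P2=I P3=S  mem[L4]=50
17. P1: store L1 := 25  bus=[BusRdX]  L1: P0=I P1=M P2=I P3=I  mem[L1]=70
18. P2: load  L5  bus=[BusRd,Flush]  L5: P0=I P1=S P2=S P3=I  mem[L5]=46
19. P1: store L6 := 74  bus=[BusRdX,Flush]  L6: P0=I P1=M P2=I P3=I  mem[L6]=74
20. P3: load  L3  bus=[-]  L3: P0=I P1=I P2=I P3=M  mem[L3]=71
21. P3: store L0 := 33  bus=[BusRdX]  L0: P0=I P1=I P2=I P3=M  mem[L0]=0
22. P3: load  L1  bus=[BusRd,Flush]  L1: P0=I P1=S P2=I P3=S  mem[L1]=25
23. P2: load  L0  bus=[BusRd,Flush]  L0: P0=I P1=I P2=S P3=S  mem[L0]=33
24. P2: store L5 := 88  bus=[BusRdX]  L5: P0=I P1=I P2=M P3=I  mem[L5]=46
25. P2: load  L5  bus=[-]  L5: P0=I P1=I P2=M P3=I  mem[L5]=46
26. P3: load  L3  bus=[-]  L3: P0=I P1=I P2=I P3=M  mem[L3]=71
27. P3: load  L2  bus=[BusRd,Flush]  L2: P0=I P1=S P2=I P3=S  mem[L2]=69
28. P2: store L3 := 32  bus=[BusRdX,Flush]  L3: P0=I P1=I P2=M P3=I  mem[L3]=48
29. P3: load  L6  bus=[BusRd,Flush]  L6: P0=I P1=S P2=I P3=S  mem[L6]=74

bus = BusRd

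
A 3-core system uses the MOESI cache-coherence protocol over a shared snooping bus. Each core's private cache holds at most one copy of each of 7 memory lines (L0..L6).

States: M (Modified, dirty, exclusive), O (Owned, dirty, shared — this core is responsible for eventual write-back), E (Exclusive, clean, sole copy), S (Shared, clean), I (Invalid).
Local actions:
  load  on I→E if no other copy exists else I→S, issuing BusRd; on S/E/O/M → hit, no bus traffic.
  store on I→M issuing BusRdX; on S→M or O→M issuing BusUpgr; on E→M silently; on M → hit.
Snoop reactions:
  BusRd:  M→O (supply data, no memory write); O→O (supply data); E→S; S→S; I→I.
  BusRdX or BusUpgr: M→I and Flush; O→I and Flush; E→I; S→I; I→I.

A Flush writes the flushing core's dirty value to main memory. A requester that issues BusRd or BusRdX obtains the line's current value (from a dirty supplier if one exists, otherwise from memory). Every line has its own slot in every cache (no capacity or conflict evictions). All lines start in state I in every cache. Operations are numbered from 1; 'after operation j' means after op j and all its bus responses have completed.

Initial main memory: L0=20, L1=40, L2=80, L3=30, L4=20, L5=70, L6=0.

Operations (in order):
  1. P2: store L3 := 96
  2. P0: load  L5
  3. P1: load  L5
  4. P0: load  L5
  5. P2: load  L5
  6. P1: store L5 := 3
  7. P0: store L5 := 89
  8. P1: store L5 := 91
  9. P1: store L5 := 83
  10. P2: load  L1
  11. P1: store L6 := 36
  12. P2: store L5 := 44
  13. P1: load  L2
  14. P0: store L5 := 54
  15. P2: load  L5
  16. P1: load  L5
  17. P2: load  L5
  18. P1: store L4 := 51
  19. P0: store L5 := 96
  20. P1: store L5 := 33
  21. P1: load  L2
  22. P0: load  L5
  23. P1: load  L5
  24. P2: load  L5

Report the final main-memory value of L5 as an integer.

step 1: P2: store L3 := 96  ⟶  IIM  (L3)  txn=BusRdX  M[L3]=30
step 2: P0: load  L5  ⟶  EII  (L5)  txn=BusRd  M[L5]=70
step 3: P1: load  L5  ⟶  SSI  (L5)  txn=BusRd  M[L5]=70
step 4: P0: load  L5  ⟶  SSI  (L5)  txn=∅  M[L5]=70
step 5: P2: load  L5  ⟶  SSS  (L5)  txn=BusRd  M[L5]=70
step 6: P1: store L5 := 3  ⟶  IMI  (L5)  txn=BusUpgr  M[L5]=70
step 7: P0: store L5 := 89  ⟶  MII  (L5)  txn=BusRdX+Flush  M[L5]=3
step 8: P1: store L5 := 91  ⟶  IMI  (L5)  txn=BusRdX+Flush  M[L5]=89
step 9: P1: store L5 := 83  ⟶  IMI  (L5)  txn=∅  M[L5]=89
step 10: P2: load  L1  ⟶  IIE  (L1)  txn=BusRd  M[L1]=40
step 11: P1: store L6 := 36  ⟶  IMI  (L6)  txn=BusRdX  M[L6]=0
step 12: P2: store L5 := 44  ⟶  IIM  (L5)  txn=BusRdX+Flush  M[L5]=83
step 13: P1: load  L2  ⟶  IEI  (L2)  txn=BusRd  M[L2]=80
step 14: P0: store L5 := 54  ⟶  MII  (L5)  txn=BusRdX+Flush  M[L5]=44
step 15: P2: load  L5  ⟶  OIS  (L5)  txn=BusRd  M[L5]=44
step 16: P1: load  L5  ⟶  OSS  (L5)  txn=BusRd  M[L5]=44
step 17: P2: load  L5  ⟶  OSS  (L5)  txn=∅  M[L5]=44
step 18: P1: store L4 := 51  ⟶  IMI  (L4)  txn=BusRdX  M[L4]=20
step 19: P0: store L5 := 96  ⟶  MII  (L5)  txn=BusUpgr  M[L5]=44
step 20: P1: store L5 := 33  ⟶  IMI  (L5)  txn=BusRdX+Flush  M[L5]=96
step 21: P1: load  L2  ⟶  IEI  (L2)  txn=∅  M[L2]=80
step 22: P0: load  L5  ⟶  SOI  (L5)  txn=BusRd  M[L5]=96
step 23: P1: load  L5  ⟶  SOI  (L5)  txn=∅  M[L5]=96
step 24: P2: load  L5  ⟶  SOS  (L5)  txn=BusRd  M[L5]=96

memory[L5] = 96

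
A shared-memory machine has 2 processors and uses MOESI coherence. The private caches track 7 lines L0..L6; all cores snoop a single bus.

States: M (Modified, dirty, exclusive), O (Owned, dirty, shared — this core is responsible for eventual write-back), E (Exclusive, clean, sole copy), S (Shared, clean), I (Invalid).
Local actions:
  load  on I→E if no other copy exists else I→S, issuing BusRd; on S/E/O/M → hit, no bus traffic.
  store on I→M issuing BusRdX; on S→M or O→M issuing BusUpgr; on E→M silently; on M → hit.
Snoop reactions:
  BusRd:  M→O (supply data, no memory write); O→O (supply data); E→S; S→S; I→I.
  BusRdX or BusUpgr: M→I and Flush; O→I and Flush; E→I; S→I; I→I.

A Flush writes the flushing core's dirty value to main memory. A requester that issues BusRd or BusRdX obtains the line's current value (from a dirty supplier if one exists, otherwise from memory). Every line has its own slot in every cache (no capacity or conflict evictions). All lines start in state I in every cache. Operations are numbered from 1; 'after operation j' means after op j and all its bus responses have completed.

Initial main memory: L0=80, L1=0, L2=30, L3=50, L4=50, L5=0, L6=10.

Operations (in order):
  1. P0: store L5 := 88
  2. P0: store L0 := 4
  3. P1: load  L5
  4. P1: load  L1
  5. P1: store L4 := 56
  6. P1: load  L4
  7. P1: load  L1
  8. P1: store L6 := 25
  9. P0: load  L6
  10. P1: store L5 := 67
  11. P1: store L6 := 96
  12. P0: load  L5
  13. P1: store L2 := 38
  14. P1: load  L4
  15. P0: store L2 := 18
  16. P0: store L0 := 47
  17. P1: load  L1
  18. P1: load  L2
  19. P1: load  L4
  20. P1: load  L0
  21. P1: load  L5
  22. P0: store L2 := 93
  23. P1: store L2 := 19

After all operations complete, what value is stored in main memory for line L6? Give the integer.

memory[L6] = 10

1. P0: store L5 := 88  bus=[BusRdX]  L5: P0=M P1=I  mem[L5]=0
2. P0: store L0 := 4  bus=[BusRdX]  L0: P0=M P1=I  mem[L0]=80
3. P1: load  L5  bus=[BusRd]  L5: P0=O P1=S  mem[L5]=0
4. P1: load  L1  bus=[BusRd]  L1: P0=I P1=E  mem[L1]=0
5. P1: store L4 := 56  bus=[BusRdX]  L4: P0=I P1=M  mem[L4]=50
6. P1: load  L4  bus=[-]  L4: P0=I P1=M  mem[L4]=50
7. P1: load  L1  bus=[-]  L1: P0=I P1=E  mem[L1]=0
8. P1: store L6 := 25  bus=[BusRdX]  L6: P0=I P1=M  mem[L6]=10
9. P0: load  L6  bus=[BusRd]  L6: P0=S P1=O  mem[L6]=10
10. P1: store L5 := 67  bus=[BusUpgr,Flush]  L5: P0=I P1=M  mem[L5]=88
11. P1: store L6 := 96  bus=[BusUpgr]  L6: P0=I P1=M  mem[L6]=10
12. P0: load  L5  bus=[BusRd]  L5: P0=S P1=O  mem[L5]=88
13. P1: store L2 := 38  bus=[BusRdX]  L2: P0=I P1=M  mem[L2]=30
14. P1: load  L4  bus=[-]  L4: P0=I P1=M  mem[L4]=50
15. P0: store L2 := 18  bus=[BusRdX,Flush]  L2: P0=M P1=I  mem[L2]=38
16. P0: store L0 := 47  bus=[-]  L0: P0=M P1=I  mem[L0]=80
17. P1: load  L1  bus=[-]  L1: P0=I P1=E  mem[L1]=0
18. P1: load  L2  bus=[BusRd]  L2: P0=O P1=S  mem[L2]=38
19. P1: load  L4  bus=[-]  L4: P0=I P1=M  mem[L4]=50
20. P1: load  L0  bus=[BusRd]  L0: P0=O P1=S  mem[L0]=80
21. P1: load  L5  bus=[-]  L5: P0=S P1=O  mem[L5]=88
22. P0: store L2 := 93  bus=[BusUpgr]  L2: P0=M P1=I  mem[L2]=38
23. P1: store L2 := 19  bus=[BusRdX,Flush]  L2: P0=I P1=M  mem[L2]=93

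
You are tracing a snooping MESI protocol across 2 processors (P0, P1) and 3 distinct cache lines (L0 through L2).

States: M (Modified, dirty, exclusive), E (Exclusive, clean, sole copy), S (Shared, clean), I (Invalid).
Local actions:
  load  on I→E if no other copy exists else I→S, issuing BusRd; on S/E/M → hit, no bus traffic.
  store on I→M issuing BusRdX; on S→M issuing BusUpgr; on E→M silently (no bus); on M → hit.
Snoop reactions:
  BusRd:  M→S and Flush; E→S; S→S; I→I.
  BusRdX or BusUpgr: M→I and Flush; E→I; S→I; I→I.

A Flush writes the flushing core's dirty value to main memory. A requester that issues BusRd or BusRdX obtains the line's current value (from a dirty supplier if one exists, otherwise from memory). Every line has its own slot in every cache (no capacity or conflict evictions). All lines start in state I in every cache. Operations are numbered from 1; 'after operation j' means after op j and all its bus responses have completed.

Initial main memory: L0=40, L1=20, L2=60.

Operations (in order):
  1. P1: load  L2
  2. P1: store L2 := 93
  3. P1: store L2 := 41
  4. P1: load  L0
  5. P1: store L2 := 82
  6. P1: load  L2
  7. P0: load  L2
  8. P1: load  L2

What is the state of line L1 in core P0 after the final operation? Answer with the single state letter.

state = I

[1] P1: load  L2 | P0:I, P1:E(60) | bus: BusRd
[2] P1: store L2 := 93 | P0:I, P1:M(93) | bus: none
[3] P1: store L2 := 41 | P0:I, P1:M(41) | bus: none
[4] P1: load  L0 | P0:I, P1:E(40) | bus: BusRd
[5] P1: store L2 := 82 | P0:I, P1:M(82) | bus: none
[6] P1: load  L2 | P0:I, P1:M(82) | bus: none
[7] P0: load  L2 | P0:S(82), P1:S(82) | bus: BusRd,Flush
[8] P1: load  L2 | P0:S(82), P1:S(82) | bus: none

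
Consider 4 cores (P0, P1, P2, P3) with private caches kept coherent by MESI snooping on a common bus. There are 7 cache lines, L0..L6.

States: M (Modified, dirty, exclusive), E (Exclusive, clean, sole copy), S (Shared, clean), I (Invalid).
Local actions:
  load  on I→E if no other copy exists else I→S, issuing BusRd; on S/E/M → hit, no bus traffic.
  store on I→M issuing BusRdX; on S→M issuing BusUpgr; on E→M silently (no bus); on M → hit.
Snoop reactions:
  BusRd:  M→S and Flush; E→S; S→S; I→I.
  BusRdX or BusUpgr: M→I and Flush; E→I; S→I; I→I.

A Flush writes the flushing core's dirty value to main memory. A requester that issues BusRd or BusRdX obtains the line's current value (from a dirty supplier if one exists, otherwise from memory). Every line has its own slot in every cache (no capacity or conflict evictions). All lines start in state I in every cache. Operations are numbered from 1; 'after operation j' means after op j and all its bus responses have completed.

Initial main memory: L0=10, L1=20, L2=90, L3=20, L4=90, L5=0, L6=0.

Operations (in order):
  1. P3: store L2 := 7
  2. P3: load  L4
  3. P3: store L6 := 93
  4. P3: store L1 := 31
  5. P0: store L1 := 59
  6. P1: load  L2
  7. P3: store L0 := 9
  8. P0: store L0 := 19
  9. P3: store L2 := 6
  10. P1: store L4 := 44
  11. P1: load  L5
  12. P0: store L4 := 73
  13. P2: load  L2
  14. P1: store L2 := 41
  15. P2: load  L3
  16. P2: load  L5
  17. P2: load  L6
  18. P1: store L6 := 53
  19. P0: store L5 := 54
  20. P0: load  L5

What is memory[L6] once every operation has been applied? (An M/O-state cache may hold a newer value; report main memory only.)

[1] P3: store L2 := 7 | P0:I, P1:I, P2:I, P3:M(7) | bus: BusRdX
[2] P3: load  L4 | P0:I, P1:I, P2:I, P3:E(90) | bus: BusRd
[3] P3: store L6 := 93 | P0:I, P1:I, P2:I, P3:M(93) | bus: BusRdX
[4] P3: store L1 := 31 | P0:I, P1:I, P2:I, P3:M(31) | bus: BusRdX
[5] P0: store L1 := 59 | P0:M(59), P1:I, P2:I, P3:I | bus: BusRdX,Flush
[6] P1: load  L2 | P0:I, P1:S(7), P2:I, P3:S(7) | bus: BusRd,Flush
[7] P3: store L0 := 9 | P0:I, P1:I, P2:I, P3:M(9) | bus: BusRdX
[8] P0: store L0 := 19 | P0:M(19), P1:I, P2:I, P3:I | bus: BusRdX,Flush
[9] P3: store L2 := 6 | P0:I, P1:I, P2:I, P3:M(6) | bus: BusUpgr
[10] P1: store L4 := 44 | P0:I, P1:M(44), P2:I, P3:I | bus: BusRdX
[11] P1: load  L5 | P0:I, P1:E(0), P2:I, P3:I | bus: BusRd
[12] P0: store L4 := 73 | P0:M(73), P1:I, P2:I, P3:I | bus: BusRdX,Flush
[13] P2: load  L2 | P0:I, P1:I, P2:S(6), P3:S(6) | bus: BusRd,Flush
[14] P1: store L2 := 41 | P0:I, P1:M(41), P2:I, P3:I | bus: BusRdX
[15] P2: load  L3 | P0:I, P1:I, P2:E(20), P3:I | bus: BusRd
[16] P2: load  L5 | P0:I, P1:S(0), P2:S(0), P3:I | bus: BusRd
[17] P2: load  L6 | P0:I, P1:I, P2:S(93), P3:S(93) | bus: BusRd,Flush
[18] P1: store L6 := 53 | P0:I, P1:M(53), P2:I, P3:I | bus: BusRdX
[19] P0: store L5 := 54 | P0:M(54), P1:I, P2:I, P3:I | bus: BusRdX
[20] P0: load  L5 | P0:M(54), P1:I, P2:I, P3:I | bus: none

memory[L6] = 93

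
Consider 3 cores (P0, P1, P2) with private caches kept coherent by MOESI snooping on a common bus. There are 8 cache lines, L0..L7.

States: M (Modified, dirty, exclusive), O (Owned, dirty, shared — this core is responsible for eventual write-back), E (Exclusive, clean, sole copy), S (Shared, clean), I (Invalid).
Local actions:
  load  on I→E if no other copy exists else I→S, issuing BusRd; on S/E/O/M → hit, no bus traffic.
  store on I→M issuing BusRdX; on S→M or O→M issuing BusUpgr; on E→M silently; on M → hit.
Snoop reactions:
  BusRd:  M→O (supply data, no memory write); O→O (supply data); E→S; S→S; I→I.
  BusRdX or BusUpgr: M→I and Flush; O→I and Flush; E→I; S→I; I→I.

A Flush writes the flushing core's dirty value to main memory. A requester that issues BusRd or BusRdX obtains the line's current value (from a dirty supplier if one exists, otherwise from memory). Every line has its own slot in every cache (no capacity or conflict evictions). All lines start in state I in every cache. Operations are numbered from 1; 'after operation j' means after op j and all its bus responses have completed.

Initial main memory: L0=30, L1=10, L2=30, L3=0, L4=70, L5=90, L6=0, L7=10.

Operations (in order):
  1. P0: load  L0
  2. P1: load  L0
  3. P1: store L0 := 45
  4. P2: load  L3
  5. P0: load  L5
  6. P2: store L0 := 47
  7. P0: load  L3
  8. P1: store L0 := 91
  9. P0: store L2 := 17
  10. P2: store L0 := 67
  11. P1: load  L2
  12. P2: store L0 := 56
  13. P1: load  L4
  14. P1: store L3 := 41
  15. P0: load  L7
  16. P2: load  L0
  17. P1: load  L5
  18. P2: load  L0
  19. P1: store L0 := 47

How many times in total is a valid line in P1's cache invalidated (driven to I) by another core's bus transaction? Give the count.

invalidations = 2

step 1: P0: load  L0  ⟶  EII  (L0)  txn=BusRd  M[L0]=30
step 2: P1: load  L0  ⟶  SSI  (L0)  txn=BusRd  M[L0]=30
step 3: P1: store L0 := 45  ⟶  IMI  (L0)  txn=BusUpgr  M[L0]=30
step 4: P2: load  L3  ⟶  IIE  (L3)  txn=BusRd  M[L3]=0
step 5: P0: load  L5  ⟶  EII  (L5)  txn=BusRd  M[L5]=90
step 6: P2: store L0 := 47  ⟶  IIM  (L0)  txn=BusRdX+Flush  M[L0]=45
step 7: P0: load  L3  ⟶  SIS  (L3)  txn=BusRd  M[L3]=0
step 8: P1: store L0 := 91  ⟶  IMI  (L0)  txn=BusRdX+Flush  M[L0]=47
step 9: P0: store L2 := 17  ⟶  MII  (L2)  txn=BusRdX  M[L2]=30
step 10: P2: store L0 := 67  ⟶  IIM  (L0)  txn=BusRdX+Flush  M[L0]=91
step 11: P1: load  L2  ⟶  OSI  (L2)  txn=BusRd  M[L2]=30
step 12: P2: store L0 := 56  ⟶  IIM  (L0)  txn=∅  M[L0]=91
step 13: P1: load  L4  ⟶  IEI  (L4)  txn=BusRd  M[L4]=70
step 14: P1: store L3 := 41  ⟶  IMI  (L3)  txn=BusRdX  M[L3]=0
step 15: P0: load  L7  ⟶  EII  (L7)  txn=BusRd  M[L7]=10
step 16: P2: load  L0  ⟶  IIM  (L0)  txn=∅  M[L0]=91
step 17: P1: load  L5  ⟶  SSI  (L5)  txn=BusRd  M[L5]=90
step 18: P2: load  L0  ⟶  IIM  (L0)  txn=∅  M[L0]=91
step 19: P1: store L0 := 47  ⟶  IMI  (L0)  txn=BusRdX+Flush  M[L0]=56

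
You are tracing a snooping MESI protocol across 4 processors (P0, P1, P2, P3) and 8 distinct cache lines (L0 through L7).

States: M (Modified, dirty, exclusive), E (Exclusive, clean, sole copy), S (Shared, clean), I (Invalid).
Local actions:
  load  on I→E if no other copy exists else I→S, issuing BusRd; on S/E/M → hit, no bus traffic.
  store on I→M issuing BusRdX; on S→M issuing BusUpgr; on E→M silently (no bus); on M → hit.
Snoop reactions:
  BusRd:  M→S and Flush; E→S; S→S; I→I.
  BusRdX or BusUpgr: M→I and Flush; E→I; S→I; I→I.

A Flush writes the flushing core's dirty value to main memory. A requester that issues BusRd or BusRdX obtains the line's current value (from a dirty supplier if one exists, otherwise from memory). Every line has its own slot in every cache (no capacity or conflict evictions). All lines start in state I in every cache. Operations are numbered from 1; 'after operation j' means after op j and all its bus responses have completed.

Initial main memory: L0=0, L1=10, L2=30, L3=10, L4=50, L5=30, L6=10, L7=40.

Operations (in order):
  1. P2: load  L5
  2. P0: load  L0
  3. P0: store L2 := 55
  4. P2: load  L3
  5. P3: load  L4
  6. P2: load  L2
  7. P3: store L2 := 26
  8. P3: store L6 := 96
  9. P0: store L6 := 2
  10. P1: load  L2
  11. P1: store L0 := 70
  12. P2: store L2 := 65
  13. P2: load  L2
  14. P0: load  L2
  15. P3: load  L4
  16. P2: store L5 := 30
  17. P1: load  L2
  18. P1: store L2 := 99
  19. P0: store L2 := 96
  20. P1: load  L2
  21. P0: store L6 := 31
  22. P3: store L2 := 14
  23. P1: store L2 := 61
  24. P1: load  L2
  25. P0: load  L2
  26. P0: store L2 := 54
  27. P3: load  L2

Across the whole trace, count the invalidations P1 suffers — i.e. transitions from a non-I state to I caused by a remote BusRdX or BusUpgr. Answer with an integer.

invalidations = 4

1. P2: load  L5  bus=[BusRd]  L5: P0=I P1=I P2=E P3=I  mem[L5]=30
2. P0: load  L0  bus=[BusRd]  L0: P0=E P1=I P2=I P3=I  mem[L0]=0
3. P0: store L2 := 55  bus=[BusRdX]  L2: P0=M P1=I P2=I P3=I  mem[L2]=30
4. P2: load  L3  bus=[BusRd]  L3: P0=I P1=I P2=E P3=I  mem[L3]=10
5. P3: load  L4  bus=[BusRd]  L4: P0=I P1=I P2=I P3=E  mem[L4]=50
6. P2: load  L2  bus=[BusRd,Flush]  L2: P0=S P1=I P2=S P3=I  mem[L2]=55
7. P3: store L2 := 26  bus=[BusRdX]  L2: P0=I P1=I P2=I P3=M  mem[L2]=55
8. P3: store L6 := 96  bus=[BusRdX]  L6: P0=I P1=I P2=I P3=M  mem[L6]=10
9. P0: store L6 := 2  bus=[BusRdX,Flush]  L6: P0=M P1=I P2=I P3=I  mem[L6]=96
10. P1: load  L2  bus=[BusRd,Flush]  L2: P0=I P1=S P2=I P3=S  mem[L2]=26
11. P1: store L0 := 70  bus=[BusRdX]  L0: P0=I P1=M P2=I P3=I  mem[L0]=0
12. P2: store L2 := 65  bus=[BusRdX]  L2: P0=I P1=I P2=M P3=I  mem[L2]=26
13. P2: load  L2  bus=[-]  L2: P0=I P1=I P2=M P3=I  mem[L2]=26
14. P0: load  L2  bus=[BusRd,Flush]  L2: P0=S P1=I P2=S P3=I  mem[L2]=65
15. P3: load  L4  bus=[-]  L4: P0=I P1=I P2=I P3=E  mem[L4]=50
16. P2: store L5 := 30  bus=[-]  L5: P0=I P1=I P2=M P3=I  mem[L5]=30
17. P1: load  L2  bus=[BusRd]  L2: P0=S P1=S P2=S P3=I  mem[L2]=65
18. P1: store L2 := 99  bus=[BusUpgr]  L2: P0=I P1=M P2=I P3=I  mem[L2]=65
19. P0: store L2 := 96  bus=[BusRdX,Flush]  L2: P0=M P1=I P2=I P3=I  mem[L2]=99
20. P1: load  L2  bus=[BusRd,Flush]  L2: P0=S P1=S P2=I P3=I  mem[L2]=96
21. P0: store L6 := 31  bus=[-]  L6: P0=M P1=I P2=I P3=I  mem[L6]=96
22. P3: store L2 := 14  bus=[BusRdX]  L2: P0=I P1=I P2=I P3=M  mem[L2]=96
23. P1: store L2 := 61  bus=[BusRdX,Flush]  L2: P0=I P1=M P2=I P3=I  mem[L2]=14
24. P1: load  L2  bus=[-]  L2: P0=I P1=M P2=I P3=I  mem[L2]=14
25. P0: load  L2  bus=[BusRd,Flush]  L2: P0=S P1=S P2=I P3=I  mem[L2]=61
26. P0: store L2 := 54  bus=[BusUpgr]  L2: P0=M P1=I P2=I P3=I  mem[L2]=61
27. P3: load  L2  bus=[BusRd,Flush]  L2: P0=S P1=I P2=I P3=S  mem[L2]=54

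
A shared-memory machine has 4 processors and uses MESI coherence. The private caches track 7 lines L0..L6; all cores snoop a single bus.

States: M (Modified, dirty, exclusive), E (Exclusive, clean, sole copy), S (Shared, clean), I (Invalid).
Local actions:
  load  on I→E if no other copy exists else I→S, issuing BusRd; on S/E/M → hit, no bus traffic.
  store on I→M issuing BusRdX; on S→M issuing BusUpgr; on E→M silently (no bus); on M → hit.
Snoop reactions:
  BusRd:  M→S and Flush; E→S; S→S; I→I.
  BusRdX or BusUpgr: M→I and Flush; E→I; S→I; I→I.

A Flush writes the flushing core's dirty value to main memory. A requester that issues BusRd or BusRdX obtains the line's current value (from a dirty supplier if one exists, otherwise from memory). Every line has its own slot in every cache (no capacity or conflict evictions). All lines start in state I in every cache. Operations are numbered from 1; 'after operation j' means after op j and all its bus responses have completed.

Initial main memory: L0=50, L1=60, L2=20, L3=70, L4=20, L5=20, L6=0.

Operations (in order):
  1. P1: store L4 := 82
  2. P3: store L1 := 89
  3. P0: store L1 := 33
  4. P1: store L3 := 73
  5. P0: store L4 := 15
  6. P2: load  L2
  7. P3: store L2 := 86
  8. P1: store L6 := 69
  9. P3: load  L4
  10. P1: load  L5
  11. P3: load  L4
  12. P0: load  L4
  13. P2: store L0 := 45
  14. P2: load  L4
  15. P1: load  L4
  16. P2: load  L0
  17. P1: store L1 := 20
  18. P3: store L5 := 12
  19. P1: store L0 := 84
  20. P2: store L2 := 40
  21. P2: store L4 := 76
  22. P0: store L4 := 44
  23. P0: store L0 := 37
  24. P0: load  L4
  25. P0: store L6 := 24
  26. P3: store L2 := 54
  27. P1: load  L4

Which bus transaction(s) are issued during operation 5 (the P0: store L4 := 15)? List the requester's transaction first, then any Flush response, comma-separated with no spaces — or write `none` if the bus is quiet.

[1] P1: store L4 := 82 | P0:I, P1:M(82), P2:I, P3:I | bus: BusRdX
[2] P3: store L1 := 89 | P0:I, P1:I, P2:I, P3:M(89) | bus: BusRdX
[3] P0: store L1 := 33 | P0:M(33), P1:I, P2:I, P3:I | bus: BusRdX,Flush
[4] P1: store L3 := 73 | P0:I, P1:M(73), P2:I, P3:I | bus: BusRdX
[5] P0: store L4 := 15 | P0:M(15), P1:I, P2:I, P3:I | bus: BusRdX,Flush
[6] P2: load  L2 | P0:I, P1:I, P2:E(20), P3:I | bus: BusRd
[7] P3: store L2 := 86 | P0:I, P1:I, P2:I, P3:M(86) | bus: BusRdX
[8] P1: store L6 := 69 | P0:I, P1:M(69), P2:I, P3:I | bus: BusRdX
[9] P3: load  L4 | P0:S(15), P1:I, P2:I, P3:S(15) | bus: BusRd,Flush
[10] P1: load  L5 | P0:I, P1:E(20), P2:I, P3:I | bus: BusRd
[11] P3: load  L4 | P0:S(15), P1:I, P2:I, P3:S(15) | bus: none
[12] P0: load  L4 | P0:S(15), P1:I, P2:I, P3:S(15) | bus: none
[13] P2: store L0 := 45 | P0:I, P1:I, P2:M(45), P3:I | bus: BusRdX
[14] P2: load  L4 | P0:S(15), P1:I, P2:S(15), P3:S(15) | bus: BusRd
[15] P1: load  L4 | P0:S(15), P1:S(15), P2:S(15), P3:S(15) | bus: BusRd
[16] P2: load  L0 | P0:I, P1:I, P2:M(45), P3:I | bus: none
[17] P1: store L1 := 20 | P0:I, P1:M(20), P2:I, P3:I | bus: BusRdX,Flush
[18] P3: store L5 := 12 | P0:I, P1:I, P2:I, P3:M(12) | bus: BusRdX
[19] P1: store L0 := 84 | P0:I, P1:M(84), P2:I, P3:I | bus: BusRdX,Flush
[20] P2: store L2 := 40 | P0:I, P1:I, P2:M(40), P3:I | bus: BusRdX,Flush
[21] P2: store L4 := 76 | P0:I, P1:I, P2:M(76), P3:I | bus: BusUpgr
[22] P0: store L4 := 44 | P0:M(44), P1:I, P2:I, P3:I | bus: BusRdX,Flush
[23] P0: store L0 := 37 | P0:M(37), P1:I, P2:I, P3:I | bus: BusRdX,Flush
[24] P0: load  L4 | P0:M(44), P1:I, P2:I, P3:I | bus: none
[25] P0: store L6 := 24 | P0:M(24), P1:I, P2:I, P3:I | bus: BusRdX,Flush
[26] P3: store L2 := 54 | P0:I, P1:I, P2:I, P3:M(54) | bus: BusRdX,Flush
[27] P1: load  L4 | P0:S(44), P1:S(44), P2:I, P3:I | bus: BusRd,Flush

bus = BusRdX,Flush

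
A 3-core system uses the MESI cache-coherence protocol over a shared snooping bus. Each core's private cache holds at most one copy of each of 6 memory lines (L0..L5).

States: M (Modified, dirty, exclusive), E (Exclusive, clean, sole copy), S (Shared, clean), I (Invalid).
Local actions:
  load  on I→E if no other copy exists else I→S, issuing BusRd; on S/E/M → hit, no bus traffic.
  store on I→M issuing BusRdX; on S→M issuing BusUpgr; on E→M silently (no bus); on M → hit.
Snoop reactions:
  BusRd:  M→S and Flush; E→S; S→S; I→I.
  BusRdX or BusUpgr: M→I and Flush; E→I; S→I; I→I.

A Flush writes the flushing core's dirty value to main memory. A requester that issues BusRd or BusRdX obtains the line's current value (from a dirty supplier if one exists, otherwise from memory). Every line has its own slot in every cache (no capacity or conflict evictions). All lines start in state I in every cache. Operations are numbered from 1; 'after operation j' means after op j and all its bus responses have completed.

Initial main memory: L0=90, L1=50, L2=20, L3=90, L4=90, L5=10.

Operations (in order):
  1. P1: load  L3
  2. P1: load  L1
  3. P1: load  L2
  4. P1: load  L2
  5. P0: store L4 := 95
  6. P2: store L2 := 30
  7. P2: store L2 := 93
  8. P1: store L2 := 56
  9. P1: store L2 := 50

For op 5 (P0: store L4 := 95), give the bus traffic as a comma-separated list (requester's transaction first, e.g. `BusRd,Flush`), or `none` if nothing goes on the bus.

step 1: P1: load  L3  ⟶  IEI  (L3)  txn=BusRd  M[L3]=90
step 2: P1: load  L1  ⟶  IEI  (L1)  txn=BusRd  M[L1]=50
step 3: P1: load  L2  ⟶  IEI  (L2)  txn=BusRd  M[L2]=20
step 4: P1: load  L2  ⟶  IEI  (L2)  txn=∅  M[L2]=20
step 5: P0: store L4 := 95  ⟶  MII  (L4)  txn=BusRdX  M[L4]=90
step 6: P2: store L2 := 30  ⟶  IIM  (L2)  txn=BusRdX  M[L2]=20
step 7: P2: store L2 := 93  ⟶  IIM  (L2)  txn=∅  M[L2]=20
step 8: P1: store L2 := 56  ⟶  IMI  (L2)  txn=BusRdX+Flush  M[L2]=93
step 9: P1: store L2 := 50  ⟶  IMI  (L2)  txn=∅  M[L2]=93

bus = BusRdX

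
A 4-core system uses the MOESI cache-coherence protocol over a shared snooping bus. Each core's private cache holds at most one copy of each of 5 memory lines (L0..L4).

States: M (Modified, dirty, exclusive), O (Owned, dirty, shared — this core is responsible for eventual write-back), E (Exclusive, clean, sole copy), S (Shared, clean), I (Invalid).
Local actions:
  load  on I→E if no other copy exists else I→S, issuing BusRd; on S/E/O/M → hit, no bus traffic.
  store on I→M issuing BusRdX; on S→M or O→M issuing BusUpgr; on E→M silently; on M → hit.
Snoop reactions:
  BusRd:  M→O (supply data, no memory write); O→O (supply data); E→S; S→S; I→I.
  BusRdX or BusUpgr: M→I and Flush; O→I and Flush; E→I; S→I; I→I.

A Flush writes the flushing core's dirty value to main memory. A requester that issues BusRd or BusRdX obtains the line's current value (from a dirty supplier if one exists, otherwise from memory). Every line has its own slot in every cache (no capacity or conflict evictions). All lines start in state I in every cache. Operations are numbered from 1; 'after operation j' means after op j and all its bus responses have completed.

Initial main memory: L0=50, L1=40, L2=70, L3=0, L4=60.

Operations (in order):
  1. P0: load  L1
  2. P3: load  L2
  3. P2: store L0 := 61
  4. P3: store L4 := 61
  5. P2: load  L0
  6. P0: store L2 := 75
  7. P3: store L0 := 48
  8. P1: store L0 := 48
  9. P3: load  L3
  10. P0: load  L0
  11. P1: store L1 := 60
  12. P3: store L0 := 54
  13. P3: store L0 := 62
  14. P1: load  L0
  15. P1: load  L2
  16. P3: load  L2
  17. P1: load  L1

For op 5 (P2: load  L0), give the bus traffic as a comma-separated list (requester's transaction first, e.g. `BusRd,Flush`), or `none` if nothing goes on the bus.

  op1 P0: load  L1 → E/I/I/I on L1; bus BusRd; mem=40
  op2 P3: load  L2 → I/I/I/E on L2; bus BusRd; mem=70
  op3 P2: store L0 := 61 → I/I/M/I on L0; bus BusRdX; mem=50
  op4 P3: store L4 := 61 → I/I/I/M on L4; bus BusRdX; mem=60
  op5 P2: load  L0 → I/I/M/I on L0; bus (none); mem=50
  op6 P0: store L2 := 75 → M/I/I/I on L2; bus BusRdX; mem=70
  op7 P3: store L0 := 48 → I/I/I/M on L0; bus BusRdX Flush; mem=61
  op8 P1: store L0 := 48 → I/M/I/I on L0; bus BusRdX Flush; mem=48
  op9 P3: load  L3 → I/I/I/E on L3; bus BusRd; mem=0
  op10 P0: load  L0 → S/O/I/I on L0; bus BusRd; mem=48
  op11 P1: store L1 := 60 → I/M/I/I on L1; bus BusRdX; mem=40
  op12 P3: store L0 := 54 → I/I/I/M on L0; bus BusRdX Flush; mem=48
  op13 P3: store L0 := 62 → I/I/I/M on L0; bus (none); mem=48
  op14 P1: load  L0 → I/S/I/O on L0; bus BusRd; mem=48
  op15 P1: load  L2 → O/S/I/I on L2; bus BusRd; mem=70
  op16 P3: load  L2 → O/S/I/S on L2; bus BusRd; mem=70
  op17 P1: load  L1 → I/M/I/I on L1; bus (none); mem=40

bus = none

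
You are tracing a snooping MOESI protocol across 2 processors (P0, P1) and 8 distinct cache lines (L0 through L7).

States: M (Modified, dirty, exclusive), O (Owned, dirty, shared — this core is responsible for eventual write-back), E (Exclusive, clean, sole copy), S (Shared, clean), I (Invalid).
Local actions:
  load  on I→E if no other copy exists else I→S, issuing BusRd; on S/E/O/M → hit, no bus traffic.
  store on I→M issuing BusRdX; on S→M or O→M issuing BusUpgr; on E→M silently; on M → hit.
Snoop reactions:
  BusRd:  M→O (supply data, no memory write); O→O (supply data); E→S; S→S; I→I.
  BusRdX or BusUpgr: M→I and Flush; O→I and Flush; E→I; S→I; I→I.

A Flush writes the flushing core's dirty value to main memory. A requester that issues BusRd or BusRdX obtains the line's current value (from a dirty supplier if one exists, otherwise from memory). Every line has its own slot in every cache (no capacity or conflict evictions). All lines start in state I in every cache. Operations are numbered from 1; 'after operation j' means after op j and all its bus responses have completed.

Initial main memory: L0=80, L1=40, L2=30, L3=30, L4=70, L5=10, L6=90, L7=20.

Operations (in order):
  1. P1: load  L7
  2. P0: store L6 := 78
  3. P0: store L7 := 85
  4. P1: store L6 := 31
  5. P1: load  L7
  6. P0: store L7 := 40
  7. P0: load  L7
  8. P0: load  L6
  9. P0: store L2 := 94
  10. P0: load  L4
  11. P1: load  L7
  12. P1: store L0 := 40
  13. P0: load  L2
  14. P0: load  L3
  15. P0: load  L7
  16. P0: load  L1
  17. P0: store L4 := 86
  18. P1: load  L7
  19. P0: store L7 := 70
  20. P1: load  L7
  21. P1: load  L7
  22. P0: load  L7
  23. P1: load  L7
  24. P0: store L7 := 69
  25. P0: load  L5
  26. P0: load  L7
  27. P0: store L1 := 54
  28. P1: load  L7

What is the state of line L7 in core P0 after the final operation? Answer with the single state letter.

1. P1: load  L7  bus=[BusRd]  L7: P0=I P1=E  mem[L7]=20
2. P0: store L6 := 78  bus=[BusRdX]  L6: P0=M P1=I  mem[L6]=90
3. P0: store L7 := 85  bus=[BusRdX]  L7: P0=M P1=I  mem[L7]=20
4. P1: store L6 := 31  bus=[BusRdX,Flush]  L6: P0=I P1=M  mem[L6]=78
5. P1: load  L7  bus=[BusRd]  L7: P0=O P1=S  mem[L7]=20
6. P0: store L7 := 40  bus=[BusUpgr]  L7: P0=M P1=I  mem[L7]=20
7. P0: load  L7  bus=[-]  L7: P0=M P1=I  mem[L7]=20
8. P0: load  L6  bus=[BusRd]  L6: P0=S P1=O  mem[L6]=78
9. P0: store L2 := 94  bus=[BusRdX]  L2: P0=M P1=I  mem[L2]=30
10. P0: load  L4  bus=[BusRd]  L4: P0=E P1=I  mem[L4]=70
11. P1: load  L7  bus=[BusRd]  L7: P0=O P1=S  mem[L7]=20
12. P1: store L0 := 40  bus=[BusRdX]  L0: P0=I P1=M  mem[L0]=80
13. P0: load  L2  bus=[-]  L2: P0=M P1=I  mem[L2]=30
14. P0: load  L3  bus=[BusRd]  L3: P0=E P1=I  mem[L3]=30
15. P0: load  L7  bus=[-]  L7: P0=O P1=S  mem[L7]=20
16. P0: load  L1  bus=[BusRd]  L1: P0=E P1=I  mem[L1]=40
17. P0: store L4 := 86  bus=[-]  L4: P0=M P1=I  mem[L4]=70
18. P1: load  L7  bus=[-]  L7: P0=O P1=S  mem[L7]=20
19. P0: store L7 := 70  bus=[BusUpgr]  L7: P0=M P1=I  mem[L7]=20
20. P1: load  L7  bus=[BusRd]  L7: P0=O P1=S  mem[L7]=20
21. P1: load  L7  bus=[-]  L7: P0=O P1=S  mem[L7]=20
22. P0: load  L7  bus=[-]  L7: P0=O P1=S  mem[L7]=20
23. P1: load  L7  bus=[-]  L7: P0=O P1=S  mem[L7]=20
24. P0: store L7 := 69  bus=[BusUpgr]  L7: P0=M P1=I  mem[L7]=20
25. P0: load  L5  bus=[BusRd]  L5: P0=E P1=I  mem[L5]=10
26. P0: load  L7  bus=[-]  L7: P0=M P1=I  mem[L7]=20
27. P0: store L1 := 54  bus=[-]  L1: P0=M P1=I  mem[L1]=40
28. P1: load  L7  bus=[BusRd]  L7: P0=O P1=S  mem[L7]=20

state = O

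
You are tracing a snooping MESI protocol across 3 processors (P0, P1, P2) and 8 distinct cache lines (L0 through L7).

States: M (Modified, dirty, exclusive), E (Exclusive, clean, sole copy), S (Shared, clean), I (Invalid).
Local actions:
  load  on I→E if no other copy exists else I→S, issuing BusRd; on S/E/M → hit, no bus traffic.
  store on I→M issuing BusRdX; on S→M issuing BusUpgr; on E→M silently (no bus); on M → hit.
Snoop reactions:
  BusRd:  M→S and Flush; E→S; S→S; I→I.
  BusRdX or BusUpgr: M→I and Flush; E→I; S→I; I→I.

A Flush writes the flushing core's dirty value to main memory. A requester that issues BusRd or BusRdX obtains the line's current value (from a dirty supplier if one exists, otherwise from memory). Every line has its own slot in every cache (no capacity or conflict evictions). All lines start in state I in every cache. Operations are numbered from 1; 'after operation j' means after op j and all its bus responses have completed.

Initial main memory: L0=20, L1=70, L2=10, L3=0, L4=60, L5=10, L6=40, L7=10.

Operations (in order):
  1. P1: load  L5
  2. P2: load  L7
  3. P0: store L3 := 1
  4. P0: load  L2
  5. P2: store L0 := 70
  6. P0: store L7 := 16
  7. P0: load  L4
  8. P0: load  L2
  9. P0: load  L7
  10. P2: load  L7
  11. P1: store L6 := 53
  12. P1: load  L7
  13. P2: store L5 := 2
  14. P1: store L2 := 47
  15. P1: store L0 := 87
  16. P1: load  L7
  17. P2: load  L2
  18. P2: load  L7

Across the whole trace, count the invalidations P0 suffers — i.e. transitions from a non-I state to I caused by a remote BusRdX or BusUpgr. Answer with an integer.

invalidations = 1

  op1 P1: load  L5 → I/E/I on L5; bus BusRd; mem=10
  op2 P2: load  L7 → I/I/E on L7; bus BusRd; mem=10
  op3 P0: store L3 := 1 → M/I/I on L3; bus BusRdX; mem=0
  op4 P0: load  L2 → E/I/I on L2; bus BusRd; mem=10
  op5 P2: store L0 := 70 → I/I/M on L0; bus BusRdX; mem=20
  op6 P0: store L7 := 16 → M/I/I on L7; bus BusRdX; mem=10
  op7 P0: load  L4 → E/I/I on L4; bus BusRd; mem=60
  op8 P0: load  L2 → E/I/I on L2; bus (none); mem=10
  op9 P0: load  L7 → M/I/I on L7; bus (none); mem=10
  op10 P2: load  L7 → S/I/S on L7; bus BusRd Flush; mem=16
  op11 P1: store L6 := 53 → I/M/I on L6; bus BusRdX; mem=40
  op12 P1: load  L7 → S/S/S on L7; bus BusRd; mem=16
  op13 P2: store L5 := 2 → I/I/M on L5; bus BusRdX; mem=10
  op14 P1: store L2 := 47 → I/M/I on L2; bus BusRdX; mem=10
  op15 P1: store L0 := 87 → I/M/I on L0; bus BusRdX Flush; mem=70
  op16 P1: load  L7 → S/S/S on L7; bus (none); mem=16
  op17 P2: load  L2 → I/S/S on L2; bus BusRd Flush; mem=47
  op18 P2: load  L7 → S/S/S on L7; bus (none); mem=16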